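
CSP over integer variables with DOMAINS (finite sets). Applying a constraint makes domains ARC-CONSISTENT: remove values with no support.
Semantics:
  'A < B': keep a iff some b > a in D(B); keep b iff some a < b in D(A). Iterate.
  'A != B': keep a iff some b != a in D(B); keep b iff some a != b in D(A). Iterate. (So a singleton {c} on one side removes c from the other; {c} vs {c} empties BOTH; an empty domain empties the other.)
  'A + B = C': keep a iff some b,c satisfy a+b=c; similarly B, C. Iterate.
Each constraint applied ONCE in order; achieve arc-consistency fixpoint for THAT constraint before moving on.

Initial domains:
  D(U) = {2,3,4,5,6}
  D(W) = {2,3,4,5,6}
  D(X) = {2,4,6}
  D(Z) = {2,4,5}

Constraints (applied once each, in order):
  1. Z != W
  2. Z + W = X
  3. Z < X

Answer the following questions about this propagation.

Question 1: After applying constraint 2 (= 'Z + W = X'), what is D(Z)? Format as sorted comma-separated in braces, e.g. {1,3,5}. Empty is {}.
Answer: {2,4}

Derivation:
Constraint 1 (Z != W) on D(Z)={2,4,5} D(W)={2,3,4,5,6}: no change
Constraint 2 (Z + W = X) on D(Z)={2,4,5} D(W)={2,3,4,5,6} D(X)={2,4,6}: Z {2,4,5}->{2,4}; W {2,3,4,5,6}->{2,4}; X {2,4,6}->{4,6}
So after constraint 2: D(Z) = {2,4}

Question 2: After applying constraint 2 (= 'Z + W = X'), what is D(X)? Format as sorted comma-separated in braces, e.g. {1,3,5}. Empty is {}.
Constraint 1 (Z != W) on D(Z)={2,4,5} D(W)={2,3,4,5,6}: no change
Constraint 2 (Z + W = X) on D(Z)={2,4,5} D(W)={2,3,4,5,6} D(X)={2,4,6}: Z {2,4,5}->{2,4}; W {2,3,4,5,6}->{2,4}; X {2,4,6}->{4,6}
So after constraint 2: D(X) = {4,6}

Answer: {4,6}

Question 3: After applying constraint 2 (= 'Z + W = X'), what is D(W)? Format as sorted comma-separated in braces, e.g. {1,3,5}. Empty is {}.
Constraint 1 (Z != W) on D(Z)={2,4,5} D(W)={2,3,4,5,6}: no change
Constraint 2 (Z + W = X) on D(Z)={2,4,5} D(W)={2,3,4,5,6} D(X)={2,4,6}: Z {2,4,5}->{2,4}; W {2,3,4,5,6}->{2,4}; X {2,4,6}->{4,6}
So after constraint 2: D(W) = {2,4}

Answer: {2,4}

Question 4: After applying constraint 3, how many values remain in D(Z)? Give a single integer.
Constraint 1 (Z != W) on D(Z)={2,4,5} D(W)={2,3,4,5,6}: no change
Constraint 2 (Z + W = X) on D(Z)={2,4,5} D(W)={2,3,4,5,6} D(X)={2,4,6}: Z {2,4,5}->{2,4}; W {2,3,4,5,6}->{2,4}; X {2,4,6}->{4,6}
Constraint 3 (Z < X) on D(Z)={2,4} D(X)={4,6}: no change
So after constraint 3: D(Z)={2,4}, size = 2

Answer: 2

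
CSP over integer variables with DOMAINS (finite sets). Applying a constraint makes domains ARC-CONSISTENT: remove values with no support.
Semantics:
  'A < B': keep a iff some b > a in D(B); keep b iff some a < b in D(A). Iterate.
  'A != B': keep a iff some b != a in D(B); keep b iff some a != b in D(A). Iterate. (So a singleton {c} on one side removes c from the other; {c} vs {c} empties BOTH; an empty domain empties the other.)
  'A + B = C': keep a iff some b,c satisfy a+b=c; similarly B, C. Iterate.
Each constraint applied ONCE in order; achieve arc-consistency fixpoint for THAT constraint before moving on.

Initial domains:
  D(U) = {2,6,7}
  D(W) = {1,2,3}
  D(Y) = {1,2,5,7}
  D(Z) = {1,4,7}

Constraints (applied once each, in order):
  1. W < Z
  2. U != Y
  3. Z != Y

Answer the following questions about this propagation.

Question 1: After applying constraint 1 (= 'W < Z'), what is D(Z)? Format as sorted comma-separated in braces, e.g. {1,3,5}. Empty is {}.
Constraint 1 (W < Z) on D(W)={1,2,3} D(Z)={1,4,7}: Z {1,4,7}->{4,7}
So after constraint 1: D(Z) = {4,7}

Answer: {4,7}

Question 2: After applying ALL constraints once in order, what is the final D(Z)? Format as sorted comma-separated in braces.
Answer: {4,7}

Derivation:
Constraint 1 (W < Z) on D(W)={1,2,3} D(Z)={1,4,7}: Z {1,4,7}->{4,7}
Constraint 2 (U != Y) on D(U)={2,6,7} D(Y)={1,2,5,7}: no change
Constraint 3 (Z != Y) on D(Z)={4,7} D(Y)={1,2,5,7}: no change
So after all 3 constraints: D(Z) = {4,7}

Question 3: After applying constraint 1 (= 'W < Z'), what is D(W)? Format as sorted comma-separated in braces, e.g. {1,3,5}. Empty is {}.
Answer: {1,2,3}

Derivation:
Constraint 1 (W < Z) on D(W)={1,2,3} D(Z)={1,4,7}: Z {1,4,7}->{4,7}
So after constraint 1: D(W) = {1,2,3}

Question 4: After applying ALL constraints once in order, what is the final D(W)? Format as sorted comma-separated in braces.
Answer: {1,2,3}

Derivation:
Constraint 1 (W < Z) on D(W)={1,2,3} D(Z)={1,4,7}: Z {1,4,7}->{4,7}
Constraint 2 (U != Y) on D(U)={2,6,7} D(Y)={1,2,5,7}: no change
Constraint 3 (Z != Y) on D(Z)={4,7} D(Y)={1,2,5,7}: no change
So after all 3 constraints: D(W) = {1,2,3}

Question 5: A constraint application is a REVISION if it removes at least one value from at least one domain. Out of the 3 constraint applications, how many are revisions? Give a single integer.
Constraint 1 (W < Z) on D(W)={1,2,3} D(Z)={1,4,7}: Z {1,4,7}->{4,7} => REVISION
Constraint 2 (U != Y) on D(U)={2,6,7} D(Y)={1,2,5,7}: no change => not a revision
Constraint 3 (Z != Y) on D(Z)={4,7} D(Y)={1,2,5,7}: no change => not a revision
Total revisions = 1

Answer: 1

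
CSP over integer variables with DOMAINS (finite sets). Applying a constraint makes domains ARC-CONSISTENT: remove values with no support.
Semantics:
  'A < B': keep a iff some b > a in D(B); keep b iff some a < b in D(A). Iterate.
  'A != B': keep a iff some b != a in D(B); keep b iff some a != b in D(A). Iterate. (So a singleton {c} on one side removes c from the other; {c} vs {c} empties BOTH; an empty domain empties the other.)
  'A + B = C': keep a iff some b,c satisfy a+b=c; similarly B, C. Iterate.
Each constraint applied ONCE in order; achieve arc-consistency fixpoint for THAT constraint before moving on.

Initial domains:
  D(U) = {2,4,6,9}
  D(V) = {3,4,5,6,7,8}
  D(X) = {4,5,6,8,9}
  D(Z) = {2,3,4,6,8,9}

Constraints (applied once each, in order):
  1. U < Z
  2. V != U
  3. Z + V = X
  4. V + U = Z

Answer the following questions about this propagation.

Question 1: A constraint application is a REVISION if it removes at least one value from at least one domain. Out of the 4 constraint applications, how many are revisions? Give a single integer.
Constraint 1 (U < Z) on D(U)={2,4,6,9} D(Z)={2,3,4,6,8,9}: U {2,4,6,9}->{2,4,6}; Z {2,3,4,6,8,9}->{3,4,6,8,9} => REVISION
Constraint 2 (V != U) on D(V)={3,4,5,6,7,8} D(U)={2,4,6}: no change => not a revision
Constraint 3 (Z + V = X) on D(Z)={3,4,6,8,9} D(V)={3,4,5,6,7,8} D(X)={4,5,6,8,9}: Z {3,4,6,8,9}->{3,4,6}; V {3,4,5,6,7,8}->{3,4,5,6}; X {4,5,6,8,9}->{6,8,9} => REVISION
Constraint 4 (V + U = Z) on D(V)={3,4,5,6} D(U)={2,4,6} D(Z)={3,4,6}: V {3,4,5,6}->{4}; U {2,4,6}->{2}; Z {3,4,6}->{6} => REVISION
Total revisions = 3

Answer: 3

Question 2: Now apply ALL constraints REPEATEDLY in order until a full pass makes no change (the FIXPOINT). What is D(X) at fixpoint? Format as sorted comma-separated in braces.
Answer: {}

Derivation:
pass 0 (initial): D(X)={4,5,6,8,9}
pass 1: U {2,4,6,9}->{2}; V {3,4,5,6,7,8}->{4}; X {4,5,6,8,9}->{6,8,9}; Z {2,3,4,6,8,9}->{6}
pass 2: U {2}->{}; V {4}->{}; X {6,8,9}->{}; Z {6}->{}
pass 3: no change
Fixpoint after 3 passes: D(X) = {}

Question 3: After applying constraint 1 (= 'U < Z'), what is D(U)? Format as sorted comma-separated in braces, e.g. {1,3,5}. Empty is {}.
Answer: {2,4,6}

Derivation:
Constraint 1 (U < Z) on D(U)={2,4,6,9} D(Z)={2,3,4,6,8,9}: U {2,4,6,9}->{2,4,6}; Z {2,3,4,6,8,9}->{3,4,6,8,9}
So after constraint 1: D(U) = {2,4,6}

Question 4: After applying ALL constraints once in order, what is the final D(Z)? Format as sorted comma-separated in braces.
Constraint 1 (U < Z) on D(U)={2,4,6,9} D(Z)={2,3,4,6,8,9}: U {2,4,6,9}->{2,4,6}; Z {2,3,4,6,8,9}->{3,4,6,8,9}
Constraint 2 (V != U) on D(V)={3,4,5,6,7,8} D(U)={2,4,6}: no change
Constraint 3 (Z + V = X) on D(Z)={3,4,6,8,9} D(V)={3,4,5,6,7,8} D(X)={4,5,6,8,9}: Z {3,4,6,8,9}->{3,4,6}; V {3,4,5,6,7,8}->{3,4,5,6}; X {4,5,6,8,9}->{6,8,9}
Constraint 4 (V + U = Z) on D(V)={3,4,5,6} D(U)={2,4,6} D(Z)={3,4,6}: V {3,4,5,6}->{4}; U {2,4,6}->{2}; Z {3,4,6}->{6}
So after all 4 constraints: D(Z) = {6}

Answer: {6}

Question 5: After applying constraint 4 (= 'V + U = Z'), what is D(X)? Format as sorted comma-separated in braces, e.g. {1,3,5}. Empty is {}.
Answer: {6,8,9}

Derivation:
Constraint 1 (U < Z) on D(U)={2,4,6,9} D(Z)={2,3,4,6,8,9}: U {2,4,6,9}->{2,4,6}; Z {2,3,4,6,8,9}->{3,4,6,8,9}
Constraint 2 (V != U) on D(V)={3,4,5,6,7,8} D(U)={2,4,6}: no change
Constraint 3 (Z + V = X) on D(Z)={3,4,6,8,9} D(V)={3,4,5,6,7,8} D(X)={4,5,6,8,9}: Z {3,4,6,8,9}->{3,4,6}; V {3,4,5,6,7,8}->{3,4,5,6}; X {4,5,6,8,9}->{6,8,9}
Constraint 4 (V + U = Z) on D(V)={3,4,5,6} D(U)={2,4,6} D(Z)={3,4,6}: V {3,4,5,6}->{4}; U {2,4,6}->{2}; Z {3,4,6}->{6}
So after constraint 4: D(X) = {6,8,9}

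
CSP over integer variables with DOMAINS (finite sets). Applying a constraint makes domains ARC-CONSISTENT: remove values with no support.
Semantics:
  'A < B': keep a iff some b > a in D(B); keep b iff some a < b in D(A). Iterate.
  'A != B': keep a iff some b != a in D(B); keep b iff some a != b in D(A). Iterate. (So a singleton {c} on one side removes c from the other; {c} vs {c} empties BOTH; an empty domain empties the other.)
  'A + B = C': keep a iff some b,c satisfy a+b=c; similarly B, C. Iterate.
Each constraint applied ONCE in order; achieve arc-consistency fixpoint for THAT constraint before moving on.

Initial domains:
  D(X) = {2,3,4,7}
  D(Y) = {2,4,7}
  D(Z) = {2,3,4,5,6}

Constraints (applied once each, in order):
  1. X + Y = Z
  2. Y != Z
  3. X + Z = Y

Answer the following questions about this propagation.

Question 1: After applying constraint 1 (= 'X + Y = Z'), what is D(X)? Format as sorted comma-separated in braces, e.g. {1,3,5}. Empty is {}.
Constraint 1 (X + Y = Z) on D(X)={2,3,4,7} D(Y)={2,4,7} D(Z)={2,3,4,5,6}: X {2,3,4,7}->{2,3,4}; Y {2,4,7}->{2,4}; Z {2,3,4,5,6}->{4,5,6}
So after constraint 1: D(X) = {2,3,4}

Answer: {2,3,4}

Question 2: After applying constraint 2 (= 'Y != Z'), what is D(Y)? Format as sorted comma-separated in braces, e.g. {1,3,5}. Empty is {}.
Answer: {2,4}

Derivation:
Constraint 1 (X + Y = Z) on D(X)={2,3,4,7} D(Y)={2,4,7} D(Z)={2,3,4,5,6}: X {2,3,4,7}->{2,3,4}; Y {2,4,7}->{2,4}; Z {2,3,4,5,6}->{4,5,6}
Constraint 2 (Y != Z) on D(Y)={2,4} D(Z)={4,5,6}: no change
So after constraint 2: D(Y) = {2,4}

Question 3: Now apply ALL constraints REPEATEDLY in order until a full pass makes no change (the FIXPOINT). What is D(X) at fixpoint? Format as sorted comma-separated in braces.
Answer: {}

Derivation:
pass 0 (initial): D(X)={2,3,4,7}
pass 1: X {2,3,4,7}->{}; Y {2,4,7}->{}; Z {2,3,4,5,6}->{}
pass 2: no change
Fixpoint after 2 passes: D(X) = {}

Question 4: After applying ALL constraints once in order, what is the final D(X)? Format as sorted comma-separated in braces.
Constraint 1 (X + Y = Z) on D(X)={2,3,4,7} D(Y)={2,4,7} D(Z)={2,3,4,5,6}: X {2,3,4,7}->{2,3,4}; Y {2,4,7}->{2,4}; Z {2,3,4,5,6}->{4,5,6}
Constraint 2 (Y != Z) on D(Y)={2,4} D(Z)={4,5,6}: no change
Constraint 3 (X + Z = Y) on D(X)={2,3,4} D(Z)={4,5,6} D(Y)={2,4}: X {2,3,4}->{}; Z {4,5,6}->{}; Y {2,4}->{}
So after all 3 constraints: D(X) = {}

Answer: {}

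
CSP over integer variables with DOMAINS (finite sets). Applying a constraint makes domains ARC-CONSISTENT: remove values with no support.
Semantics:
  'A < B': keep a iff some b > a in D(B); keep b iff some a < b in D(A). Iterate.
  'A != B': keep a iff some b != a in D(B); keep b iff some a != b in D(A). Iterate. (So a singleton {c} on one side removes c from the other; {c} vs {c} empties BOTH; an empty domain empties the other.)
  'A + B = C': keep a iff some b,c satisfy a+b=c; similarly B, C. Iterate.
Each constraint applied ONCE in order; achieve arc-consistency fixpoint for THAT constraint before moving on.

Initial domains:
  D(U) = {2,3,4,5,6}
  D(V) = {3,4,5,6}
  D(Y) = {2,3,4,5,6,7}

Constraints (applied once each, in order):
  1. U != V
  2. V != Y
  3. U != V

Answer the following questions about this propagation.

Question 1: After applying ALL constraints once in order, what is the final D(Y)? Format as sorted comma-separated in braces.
Answer: {2,3,4,5,6,7}

Derivation:
Constraint 1 (U != V) on D(U)={2,3,4,5,6} D(V)={3,4,5,6}: no change
Constraint 2 (V != Y) on D(V)={3,4,5,6} D(Y)={2,3,4,5,6,7}: no change
Constraint 3 (U != V) on D(U)={2,3,4,5,6} D(V)={3,4,5,6}: no change
So after all 3 constraints: D(Y) = {2,3,4,5,6,7}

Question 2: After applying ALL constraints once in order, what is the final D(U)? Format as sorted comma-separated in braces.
Answer: {2,3,4,5,6}

Derivation:
Constraint 1 (U != V) on D(U)={2,3,4,5,6} D(V)={3,4,5,6}: no change
Constraint 2 (V != Y) on D(V)={3,4,5,6} D(Y)={2,3,4,5,6,7}: no change
Constraint 3 (U != V) on D(U)={2,3,4,5,6} D(V)={3,4,5,6}: no change
So after all 3 constraints: D(U) = {2,3,4,5,6}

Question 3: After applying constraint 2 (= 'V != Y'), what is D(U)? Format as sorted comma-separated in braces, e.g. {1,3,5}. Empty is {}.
Answer: {2,3,4,5,6}

Derivation:
Constraint 1 (U != V) on D(U)={2,3,4,5,6} D(V)={3,4,5,6}: no change
Constraint 2 (V != Y) on D(V)={3,4,5,6} D(Y)={2,3,4,5,6,7}: no change
So after constraint 2: D(U) = {2,3,4,5,6}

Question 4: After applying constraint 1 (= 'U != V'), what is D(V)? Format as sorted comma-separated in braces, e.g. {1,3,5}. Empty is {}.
Constraint 1 (U != V) on D(U)={2,3,4,5,6} D(V)={3,4,5,6}: no change
So after constraint 1: D(V) = {3,4,5,6}

Answer: {3,4,5,6}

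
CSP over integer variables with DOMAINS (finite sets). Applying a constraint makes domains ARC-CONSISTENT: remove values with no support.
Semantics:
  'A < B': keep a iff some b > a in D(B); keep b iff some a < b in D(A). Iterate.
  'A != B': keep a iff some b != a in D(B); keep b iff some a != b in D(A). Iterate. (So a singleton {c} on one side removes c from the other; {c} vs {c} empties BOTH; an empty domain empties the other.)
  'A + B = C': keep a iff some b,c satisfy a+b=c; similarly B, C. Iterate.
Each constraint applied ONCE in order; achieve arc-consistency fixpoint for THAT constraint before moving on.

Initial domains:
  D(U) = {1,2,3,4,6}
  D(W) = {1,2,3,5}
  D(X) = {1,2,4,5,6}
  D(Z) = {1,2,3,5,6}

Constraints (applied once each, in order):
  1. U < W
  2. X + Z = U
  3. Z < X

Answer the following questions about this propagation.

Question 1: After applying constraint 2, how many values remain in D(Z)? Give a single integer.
Answer: 3

Derivation:
Constraint 1 (U < W) on D(U)={1,2,3,4,6} D(W)={1,2,3,5}: U {1,2,3,4,6}->{1,2,3,4}; W {1,2,3,5}->{2,3,5}
Constraint 2 (X + Z = U) on D(X)={1,2,4,5,6} D(Z)={1,2,3,5,6} D(U)={1,2,3,4}: X {1,2,4,5,6}->{1,2}; Z {1,2,3,5,6}->{1,2,3}; U {1,2,3,4}->{2,3,4}
So after constraint 2: D(Z)={1,2,3}, size = 3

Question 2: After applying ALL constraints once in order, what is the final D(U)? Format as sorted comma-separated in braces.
Constraint 1 (U < W) on D(U)={1,2,3,4,6} D(W)={1,2,3,5}: U {1,2,3,4,6}->{1,2,3,4}; W {1,2,3,5}->{2,3,5}
Constraint 2 (X + Z = U) on D(X)={1,2,4,5,6} D(Z)={1,2,3,5,6} D(U)={1,2,3,4}: X {1,2,4,5,6}->{1,2}; Z {1,2,3,5,6}->{1,2,3}; U {1,2,3,4}->{2,3,4}
Constraint 3 (Z < X) on D(Z)={1,2,3} D(X)={1,2}: Z {1,2,3}->{1}; X {1,2}->{2}
So after all 3 constraints: D(U) = {2,3,4}

Answer: {2,3,4}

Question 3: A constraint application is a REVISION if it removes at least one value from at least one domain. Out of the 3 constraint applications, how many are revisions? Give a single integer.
Answer: 3

Derivation:
Constraint 1 (U < W) on D(U)={1,2,3,4,6} D(W)={1,2,3,5}: U {1,2,3,4,6}->{1,2,3,4}; W {1,2,3,5}->{2,3,5} => REVISION
Constraint 2 (X + Z = U) on D(X)={1,2,4,5,6} D(Z)={1,2,3,5,6} D(U)={1,2,3,4}: X {1,2,4,5,6}->{1,2}; Z {1,2,3,5,6}->{1,2,3}; U {1,2,3,4}->{2,3,4} => REVISION
Constraint 3 (Z < X) on D(Z)={1,2,3} D(X)={1,2}: Z {1,2,3}->{1}; X {1,2}->{2} => REVISION
Total revisions = 3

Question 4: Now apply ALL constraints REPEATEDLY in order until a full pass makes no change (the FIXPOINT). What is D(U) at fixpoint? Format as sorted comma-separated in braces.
pass 0 (initial): D(U)={1,2,3,4,6}
pass 1: U {1,2,3,4,6}->{2,3,4}; W {1,2,3,5}->{2,3,5}; X {1,2,4,5,6}->{2}; Z {1,2,3,5,6}->{1}
pass 2: U {2,3,4}->{3}; W {2,3,5}->{3,5}
pass 3: W {3,5}->{5}
pass 4: no change
Fixpoint after 4 passes: D(U) = {3}

Answer: {3}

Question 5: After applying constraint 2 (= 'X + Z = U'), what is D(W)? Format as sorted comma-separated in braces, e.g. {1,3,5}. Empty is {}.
Constraint 1 (U < W) on D(U)={1,2,3,4,6} D(W)={1,2,3,5}: U {1,2,3,4,6}->{1,2,3,4}; W {1,2,3,5}->{2,3,5}
Constraint 2 (X + Z = U) on D(X)={1,2,4,5,6} D(Z)={1,2,3,5,6} D(U)={1,2,3,4}: X {1,2,4,5,6}->{1,2}; Z {1,2,3,5,6}->{1,2,3}; U {1,2,3,4}->{2,3,4}
So after constraint 2: D(W) = {2,3,5}

Answer: {2,3,5}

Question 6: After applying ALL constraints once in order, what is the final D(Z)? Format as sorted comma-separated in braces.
Answer: {1}

Derivation:
Constraint 1 (U < W) on D(U)={1,2,3,4,6} D(W)={1,2,3,5}: U {1,2,3,4,6}->{1,2,3,4}; W {1,2,3,5}->{2,3,5}
Constraint 2 (X + Z = U) on D(X)={1,2,4,5,6} D(Z)={1,2,3,5,6} D(U)={1,2,3,4}: X {1,2,4,5,6}->{1,2}; Z {1,2,3,5,6}->{1,2,3}; U {1,2,3,4}->{2,3,4}
Constraint 3 (Z < X) on D(Z)={1,2,3} D(X)={1,2}: Z {1,2,3}->{1}; X {1,2}->{2}
So after all 3 constraints: D(Z) = {1}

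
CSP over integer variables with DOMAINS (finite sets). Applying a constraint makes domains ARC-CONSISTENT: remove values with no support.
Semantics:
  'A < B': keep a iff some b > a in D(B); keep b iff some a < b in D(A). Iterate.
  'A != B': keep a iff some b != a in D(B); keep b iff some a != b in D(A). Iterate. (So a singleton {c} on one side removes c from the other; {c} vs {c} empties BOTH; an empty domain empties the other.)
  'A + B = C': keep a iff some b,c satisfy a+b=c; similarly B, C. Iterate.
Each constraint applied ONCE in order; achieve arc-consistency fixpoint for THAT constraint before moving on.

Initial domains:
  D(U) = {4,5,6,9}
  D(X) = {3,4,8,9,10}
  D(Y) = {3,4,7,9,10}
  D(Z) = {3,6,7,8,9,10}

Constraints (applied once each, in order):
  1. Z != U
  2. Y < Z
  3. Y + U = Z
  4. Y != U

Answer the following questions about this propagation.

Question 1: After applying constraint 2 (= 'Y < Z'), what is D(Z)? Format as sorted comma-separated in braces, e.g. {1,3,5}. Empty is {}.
Constraint 1 (Z != U) on D(Z)={3,6,7,8,9,10} D(U)={4,5,6,9}: no change
Constraint 2 (Y < Z) on D(Y)={3,4,7,9,10} D(Z)={3,6,7,8,9,10}: Y {3,4,7,9,10}->{3,4,7,9}; Z {3,6,7,8,9,10}->{6,7,8,9,10}
So after constraint 2: D(Z) = {6,7,8,9,10}

Answer: {6,7,8,9,10}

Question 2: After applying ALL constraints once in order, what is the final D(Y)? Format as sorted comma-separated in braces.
Constraint 1 (Z != U) on D(Z)={3,6,7,8,9,10} D(U)={4,5,6,9}: no change
Constraint 2 (Y < Z) on D(Y)={3,4,7,9,10} D(Z)={3,6,7,8,9,10}: Y {3,4,7,9,10}->{3,4,7,9}; Z {3,6,7,8,9,10}->{6,7,8,9,10}
Constraint 3 (Y + U = Z) on D(Y)={3,4,7,9} D(U)={4,5,6,9} D(Z)={6,7,8,9,10}: Y {3,4,7,9}->{3,4}; U {4,5,6,9}->{4,5,6}; Z {6,7,8,9,10}->{7,8,9,10}
Constraint 4 (Y != U) on D(Y)={3,4} D(U)={4,5,6}: no change
So after all 4 constraints: D(Y) = {3,4}

Answer: {3,4}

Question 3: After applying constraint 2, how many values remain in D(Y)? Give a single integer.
Answer: 4

Derivation:
Constraint 1 (Z != U) on D(Z)={3,6,7,8,9,10} D(U)={4,5,6,9}: no change
Constraint 2 (Y < Z) on D(Y)={3,4,7,9,10} D(Z)={3,6,7,8,9,10}: Y {3,4,7,9,10}->{3,4,7,9}; Z {3,6,7,8,9,10}->{6,7,8,9,10}
So after constraint 2: D(Y)={3,4,7,9}, size = 4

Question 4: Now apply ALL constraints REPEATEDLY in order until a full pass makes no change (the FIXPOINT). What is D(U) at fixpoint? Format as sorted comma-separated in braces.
pass 0 (initial): D(U)={4,5,6,9}
pass 1: U {4,5,6,9}->{4,5,6}; Y {3,4,7,9,10}->{3,4}; Z {3,6,7,8,9,10}->{7,8,9,10}
pass 2: no change
Fixpoint after 2 passes: D(U) = {4,5,6}

Answer: {4,5,6}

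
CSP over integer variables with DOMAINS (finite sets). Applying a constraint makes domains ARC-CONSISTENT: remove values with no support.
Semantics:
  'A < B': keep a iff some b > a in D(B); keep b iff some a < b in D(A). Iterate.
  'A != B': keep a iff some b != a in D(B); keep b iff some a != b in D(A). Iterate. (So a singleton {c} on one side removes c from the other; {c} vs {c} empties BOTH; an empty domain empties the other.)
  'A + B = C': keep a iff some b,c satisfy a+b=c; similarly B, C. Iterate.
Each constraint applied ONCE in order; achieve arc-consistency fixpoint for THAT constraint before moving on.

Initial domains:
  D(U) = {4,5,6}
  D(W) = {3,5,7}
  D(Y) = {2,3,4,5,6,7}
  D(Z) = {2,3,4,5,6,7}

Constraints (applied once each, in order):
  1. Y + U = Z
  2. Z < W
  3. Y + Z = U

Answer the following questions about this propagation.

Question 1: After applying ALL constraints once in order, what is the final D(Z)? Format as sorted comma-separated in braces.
Constraint 1 (Y + U = Z) on D(Y)={2,3,4,5,6,7} D(U)={4,5,6} D(Z)={2,3,4,5,6,7}: Y {2,3,4,5,6,7}->{2,3}; U {4,5,6}->{4,5}; Z {2,3,4,5,6,7}->{6,7}
Constraint 2 (Z < W) on D(Z)={6,7} D(W)={3,5,7}: Z {6,7}->{6}; W {3,5,7}->{7}
Constraint 3 (Y + Z = U) on D(Y)={2,3} D(Z)={6} D(U)={4,5}: Y {2,3}->{}; Z {6}->{}; U {4,5}->{}
So after all 3 constraints: D(Z) = {}

Answer: {}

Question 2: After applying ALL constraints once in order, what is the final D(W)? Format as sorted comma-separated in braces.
Constraint 1 (Y + U = Z) on D(Y)={2,3,4,5,6,7} D(U)={4,5,6} D(Z)={2,3,4,5,6,7}: Y {2,3,4,5,6,7}->{2,3}; U {4,5,6}->{4,5}; Z {2,3,4,5,6,7}->{6,7}
Constraint 2 (Z < W) on D(Z)={6,7} D(W)={3,5,7}: Z {6,7}->{6}; W {3,5,7}->{7}
Constraint 3 (Y + Z = U) on D(Y)={2,3} D(Z)={6} D(U)={4,5}: Y {2,3}->{}; Z {6}->{}; U {4,5}->{}
So after all 3 constraints: D(W) = {7}

Answer: {7}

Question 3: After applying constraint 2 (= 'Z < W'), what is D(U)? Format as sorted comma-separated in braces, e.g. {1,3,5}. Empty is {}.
Answer: {4,5}

Derivation:
Constraint 1 (Y + U = Z) on D(Y)={2,3,4,5,6,7} D(U)={4,5,6} D(Z)={2,3,4,5,6,7}: Y {2,3,4,5,6,7}->{2,3}; U {4,5,6}->{4,5}; Z {2,3,4,5,6,7}->{6,7}
Constraint 2 (Z < W) on D(Z)={6,7} D(W)={3,5,7}: Z {6,7}->{6}; W {3,5,7}->{7}
So after constraint 2: D(U) = {4,5}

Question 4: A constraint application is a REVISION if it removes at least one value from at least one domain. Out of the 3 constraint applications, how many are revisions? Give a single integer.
Constraint 1 (Y + U = Z) on D(Y)={2,3,4,5,6,7} D(U)={4,5,6} D(Z)={2,3,4,5,6,7}: Y {2,3,4,5,6,7}->{2,3}; U {4,5,6}->{4,5}; Z {2,3,4,5,6,7}->{6,7} => REVISION
Constraint 2 (Z < W) on D(Z)={6,7} D(W)={3,5,7}: Z {6,7}->{6}; W {3,5,7}->{7} => REVISION
Constraint 3 (Y + Z = U) on D(Y)={2,3} D(Z)={6} D(U)={4,5}: Y {2,3}->{}; Z {6}->{}; U {4,5}->{} => REVISION
Total revisions = 3

Answer: 3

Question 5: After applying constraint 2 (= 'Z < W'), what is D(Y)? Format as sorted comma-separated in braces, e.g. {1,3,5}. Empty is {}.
Constraint 1 (Y + U = Z) on D(Y)={2,3,4,5,6,7} D(U)={4,5,6} D(Z)={2,3,4,5,6,7}: Y {2,3,4,5,6,7}->{2,3}; U {4,5,6}->{4,5}; Z {2,3,4,5,6,7}->{6,7}
Constraint 2 (Z < W) on D(Z)={6,7} D(W)={3,5,7}: Z {6,7}->{6}; W {3,5,7}->{7}
So after constraint 2: D(Y) = {2,3}

Answer: {2,3}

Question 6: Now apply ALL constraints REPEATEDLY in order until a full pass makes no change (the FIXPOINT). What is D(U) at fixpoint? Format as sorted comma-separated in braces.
Answer: {}

Derivation:
pass 0 (initial): D(U)={4,5,6}
pass 1: U {4,5,6}->{}; W {3,5,7}->{7}; Y {2,3,4,5,6,7}->{}; Z {2,3,4,5,6,7}->{}
pass 2: W {7}->{}
pass 3: no change
Fixpoint after 3 passes: D(U) = {}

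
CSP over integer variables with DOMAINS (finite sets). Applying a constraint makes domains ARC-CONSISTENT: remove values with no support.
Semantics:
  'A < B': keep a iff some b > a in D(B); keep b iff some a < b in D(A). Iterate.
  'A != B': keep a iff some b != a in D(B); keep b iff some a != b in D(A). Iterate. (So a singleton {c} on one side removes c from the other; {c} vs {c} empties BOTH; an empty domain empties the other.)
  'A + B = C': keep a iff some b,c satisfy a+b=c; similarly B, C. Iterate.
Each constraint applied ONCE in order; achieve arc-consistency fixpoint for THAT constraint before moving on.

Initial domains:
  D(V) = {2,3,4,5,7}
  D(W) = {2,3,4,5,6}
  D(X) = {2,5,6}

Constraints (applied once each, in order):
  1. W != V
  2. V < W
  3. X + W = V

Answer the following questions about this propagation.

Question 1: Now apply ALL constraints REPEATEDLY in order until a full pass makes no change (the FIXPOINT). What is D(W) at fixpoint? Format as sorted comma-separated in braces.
pass 0 (initial): D(W)={2,3,4,5,6}
pass 1: V {2,3,4,5,7}->{5}; W {2,3,4,5,6}->{3}; X {2,5,6}->{2}
pass 2: V {5}->{}; W {3}->{}; X {2}->{}
pass 3: no change
Fixpoint after 3 passes: D(W) = {}

Answer: {}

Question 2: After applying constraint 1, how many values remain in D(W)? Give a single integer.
Answer: 5

Derivation:
Constraint 1 (W != V) on D(W)={2,3,4,5,6} D(V)={2,3,4,5,7}: no change
So after constraint 1: D(W)={2,3,4,5,6}, size = 5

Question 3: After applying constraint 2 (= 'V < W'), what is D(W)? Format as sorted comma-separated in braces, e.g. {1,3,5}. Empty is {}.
Constraint 1 (W != V) on D(W)={2,3,4,5,6} D(V)={2,3,4,5,7}: no change
Constraint 2 (V < W) on D(V)={2,3,4,5,7} D(W)={2,3,4,5,6}: V {2,3,4,5,7}->{2,3,4,5}; W {2,3,4,5,6}->{3,4,5,6}
So after constraint 2: D(W) = {3,4,5,6}

Answer: {3,4,5,6}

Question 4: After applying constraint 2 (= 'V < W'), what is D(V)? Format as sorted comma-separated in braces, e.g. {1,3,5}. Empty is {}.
Constraint 1 (W != V) on D(W)={2,3,4,5,6} D(V)={2,3,4,5,7}: no change
Constraint 2 (V < W) on D(V)={2,3,4,5,7} D(W)={2,3,4,5,6}: V {2,3,4,5,7}->{2,3,4,5}; W {2,3,4,5,6}->{3,4,5,6}
So after constraint 2: D(V) = {2,3,4,5}

Answer: {2,3,4,5}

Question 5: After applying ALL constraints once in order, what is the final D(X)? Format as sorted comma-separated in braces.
Constraint 1 (W != V) on D(W)={2,3,4,5,6} D(V)={2,3,4,5,7}: no change
Constraint 2 (V < W) on D(V)={2,3,4,5,7} D(W)={2,3,4,5,6}: V {2,3,4,5,7}->{2,3,4,5}; W {2,3,4,5,6}->{3,4,5,6}
Constraint 3 (X + W = V) on D(X)={2,5,6} D(W)={3,4,5,6} D(V)={2,3,4,5}: X {2,5,6}->{2}; W {3,4,5,6}->{3}; V {2,3,4,5}->{5}
So after all 3 constraints: D(X) = {2}

Answer: {2}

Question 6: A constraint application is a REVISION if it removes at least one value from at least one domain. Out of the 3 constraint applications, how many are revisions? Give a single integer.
Answer: 2

Derivation:
Constraint 1 (W != V) on D(W)={2,3,4,5,6} D(V)={2,3,4,5,7}: no change => not a revision
Constraint 2 (V < W) on D(V)={2,3,4,5,7} D(W)={2,3,4,5,6}: V {2,3,4,5,7}->{2,3,4,5}; W {2,3,4,5,6}->{3,4,5,6} => REVISION
Constraint 3 (X + W = V) on D(X)={2,5,6} D(W)={3,4,5,6} D(V)={2,3,4,5}: X {2,5,6}->{2}; W {3,4,5,6}->{3}; V {2,3,4,5}->{5} => REVISION
Total revisions = 2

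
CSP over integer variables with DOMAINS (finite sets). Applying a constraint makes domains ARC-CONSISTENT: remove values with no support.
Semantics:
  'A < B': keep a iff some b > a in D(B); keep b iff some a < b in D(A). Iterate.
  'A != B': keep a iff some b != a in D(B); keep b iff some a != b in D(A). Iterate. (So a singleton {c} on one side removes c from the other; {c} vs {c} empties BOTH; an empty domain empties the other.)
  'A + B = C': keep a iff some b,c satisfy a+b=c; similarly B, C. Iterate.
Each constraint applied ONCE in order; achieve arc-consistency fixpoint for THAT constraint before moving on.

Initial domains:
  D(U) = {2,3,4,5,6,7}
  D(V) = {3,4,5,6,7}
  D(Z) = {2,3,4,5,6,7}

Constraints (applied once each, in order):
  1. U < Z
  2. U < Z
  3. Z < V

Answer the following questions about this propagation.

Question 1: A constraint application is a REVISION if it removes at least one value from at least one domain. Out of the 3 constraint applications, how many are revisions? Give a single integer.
Answer: 2

Derivation:
Constraint 1 (U < Z) on D(U)={2,3,4,5,6,7} D(Z)={2,3,4,5,6,7}: U {2,3,4,5,6,7}->{2,3,4,5,6}; Z {2,3,4,5,6,7}->{3,4,5,6,7} => REVISION
Constraint 2 (U < Z) on D(U)={2,3,4,5,6} D(Z)={3,4,5,6,7}: no change => not a revision
Constraint 3 (Z < V) on D(Z)={3,4,5,6,7} D(V)={3,4,5,6,7}: Z {3,4,5,6,7}->{3,4,5,6}; V {3,4,5,6,7}->{4,5,6,7} => REVISION
Total revisions = 2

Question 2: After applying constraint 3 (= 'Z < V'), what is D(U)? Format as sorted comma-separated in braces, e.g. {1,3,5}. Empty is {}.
Constraint 1 (U < Z) on D(U)={2,3,4,5,6,7} D(Z)={2,3,4,5,6,7}: U {2,3,4,5,6,7}->{2,3,4,5,6}; Z {2,3,4,5,6,7}->{3,4,5,6,7}
Constraint 2 (U < Z) on D(U)={2,3,4,5,6} D(Z)={3,4,5,6,7}: no change
Constraint 3 (Z < V) on D(Z)={3,4,5,6,7} D(V)={3,4,5,6,7}: Z {3,4,5,6,7}->{3,4,5,6}; V {3,4,5,6,7}->{4,5,6,7}
So after constraint 3: D(U) = {2,3,4,5,6}

Answer: {2,3,4,5,6}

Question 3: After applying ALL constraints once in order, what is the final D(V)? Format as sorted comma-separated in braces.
Answer: {4,5,6,7}

Derivation:
Constraint 1 (U < Z) on D(U)={2,3,4,5,6,7} D(Z)={2,3,4,5,6,7}: U {2,3,4,5,6,7}->{2,3,4,5,6}; Z {2,3,4,5,6,7}->{3,4,5,6,7}
Constraint 2 (U < Z) on D(U)={2,3,4,5,6} D(Z)={3,4,5,6,7}: no change
Constraint 3 (Z < V) on D(Z)={3,4,5,6,7} D(V)={3,4,5,6,7}: Z {3,4,5,6,7}->{3,4,5,6}; V {3,4,5,6,7}->{4,5,6,7}
So after all 3 constraints: D(V) = {4,5,6,7}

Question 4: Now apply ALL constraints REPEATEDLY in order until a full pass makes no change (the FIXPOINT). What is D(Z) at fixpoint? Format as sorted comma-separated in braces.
Answer: {3,4,5,6}

Derivation:
pass 0 (initial): D(Z)={2,3,4,5,6,7}
pass 1: U {2,3,4,5,6,7}->{2,3,4,5,6}; V {3,4,5,6,7}->{4,5,6,7}; Z {2,3,4,5,6,7}->{3,4,5,6}
pass 2: U {2,3,4,5,6}->{2,3,4,5}
pass 3: no change
Fixpoint after 3 passes: D(Z) = {3,4,5,6}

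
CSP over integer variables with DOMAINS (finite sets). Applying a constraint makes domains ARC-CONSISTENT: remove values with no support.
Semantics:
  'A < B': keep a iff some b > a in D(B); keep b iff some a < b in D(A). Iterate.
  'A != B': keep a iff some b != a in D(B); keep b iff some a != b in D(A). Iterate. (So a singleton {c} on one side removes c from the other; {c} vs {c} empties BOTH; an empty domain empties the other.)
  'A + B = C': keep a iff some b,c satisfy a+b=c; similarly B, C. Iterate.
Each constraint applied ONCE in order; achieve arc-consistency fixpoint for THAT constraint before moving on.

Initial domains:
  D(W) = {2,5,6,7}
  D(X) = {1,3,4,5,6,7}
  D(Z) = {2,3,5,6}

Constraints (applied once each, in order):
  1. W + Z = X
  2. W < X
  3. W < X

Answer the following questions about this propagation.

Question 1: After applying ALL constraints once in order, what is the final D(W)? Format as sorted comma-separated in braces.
Answer: {2,5}

Derivation:
Constraint 1 (W + Z = X) on D(W)={2,5,6,7} D(Z)={2,3,5,6} D(X)={1,3,4,5,6,7}: W {2,5,6,7}->{2,5}; Z {2,3,5,6}->{2,3,5}; X {1,3,4,5,6,7}->{4,5,7}
Constraint 2 (W < X) on D(W)={2,5} D(X)={4,5,7}: no change
Constraint 3 (W < X) on D(W)={2,5} D(X)={4,5,7}: no change
So after all 3 constraints: D(W) = {2,5}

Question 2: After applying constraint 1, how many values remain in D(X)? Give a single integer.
Answer: 3

Derivation:
Constraint 1 (W + Z = X) on D(W)={2,5,6,7} D(Z)={2,3,5,6} D(X)={1,3,4,5,6,7}: W {2,5,6,7}->{2,5}; Z {2,3,5,6}->{2,3,5}; X {1,3,4,5,6,7}->{4,5,7}
So after constraint 1: D(X)={4,5,7}, size = 3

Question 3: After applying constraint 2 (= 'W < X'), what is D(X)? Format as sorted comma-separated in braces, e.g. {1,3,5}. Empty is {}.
Constraint 1 (W + Z = X) on D(W)={2,5,6,7} D(Z)={2,3,5,6} D(X)={1,3,4,5,6,7}: W {2,5,6,7}->{2,5}; Z {2,3,5,6}->{2,3,5}; X {1,3,4,5,6,7}->{4,5,7}
Constraint 2 (W < X) on D(W)={2,5} D(X)={4,5,7}: no change
So after constraint 2: D(X) = {4,5,7}

Answer: {4,5,7}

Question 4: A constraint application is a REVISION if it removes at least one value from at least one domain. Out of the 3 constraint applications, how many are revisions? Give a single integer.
Constraint 1 (W + Z = X) on D(W)={2,5,6,7} D(Z)={2,3,5,6} D(X)={1,3,4,5,6,7}: W {2,5,6,7}->{2,5}; Z {2,3,5,6}->{2,3,5}; X {1,3,4,5,6,7}->{4,5,7} => REVISION
Constraint 2 (W < X) on D(W)={2,5} D(X)={4,5,7}: no change => not a revision
Constraint 3 (W < X) on D(W)={2,5} D(X)={4,5,7}: no change => not a revision
Total revisions = 1

Answer: 1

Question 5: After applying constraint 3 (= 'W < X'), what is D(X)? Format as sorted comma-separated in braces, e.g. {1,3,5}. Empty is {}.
Answer: {4,5,7}

Derivation:
Constraint 1 (W + Z = X) on D(W)={2,5,6,7} D(Z)={2,3,5,6} D(X)={1,3,4,5,6,7}: W {2,5,6,7}->{2,5}; Z {2,3,5,6}->{2,3,5}; X {1,3,4,5,6,7}->{4,5,7}
Constraint 2 (W < X) on D(W)={2,5} D(X)={4,5,7}: no change
Constraint 3 (W < X) on D(W)={2,5} D(X)={4,5,7}: no change
So after constraint 3: D(X) = {4,5,7}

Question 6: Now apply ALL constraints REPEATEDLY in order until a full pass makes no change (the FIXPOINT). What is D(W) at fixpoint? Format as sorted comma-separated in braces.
pass 0 (initial): D(W)={2,5,6,7}
pass 1: W {2,5,6,7}->{2,5}; X {1,3,4,5,6,7}->{4,5,7}; Z {2,3,5,6}->{2,3,5}
pass 2: no change
Fixpoint after 2 passes: D(W) = {2,5}

Answer: {2,5}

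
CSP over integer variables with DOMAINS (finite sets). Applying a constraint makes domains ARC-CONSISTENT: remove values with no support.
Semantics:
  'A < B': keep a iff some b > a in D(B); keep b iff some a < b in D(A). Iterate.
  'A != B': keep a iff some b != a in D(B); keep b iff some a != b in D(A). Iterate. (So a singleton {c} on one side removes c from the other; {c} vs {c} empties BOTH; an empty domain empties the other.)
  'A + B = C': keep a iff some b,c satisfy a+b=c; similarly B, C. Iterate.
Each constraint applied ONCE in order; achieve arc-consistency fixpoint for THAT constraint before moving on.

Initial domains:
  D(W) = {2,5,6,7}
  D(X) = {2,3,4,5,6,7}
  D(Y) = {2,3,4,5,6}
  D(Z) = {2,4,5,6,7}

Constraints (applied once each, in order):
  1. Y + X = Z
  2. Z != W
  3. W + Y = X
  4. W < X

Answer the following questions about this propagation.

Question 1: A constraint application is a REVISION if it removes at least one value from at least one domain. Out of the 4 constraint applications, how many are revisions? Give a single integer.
Constraint 1 (Y + X = Z) on D(Y)={2,3,4,5,6} D(X)={2,3,4,5,6,7} D(Z)={2,4,5,6,7}: Y {2,3,4,5,6}->{2,3,4,5}; X {2,3,4,5,6,7}->{2,3,4,5}; Z {2,4,5,6,7}->{4,5,6,7} => REVISION
Constraint 2 (Z != W) on D(Z)={4,5,6,7} D(W)={2,5,6,7}: no change => not a revision
Constraint 3 (W + Y = X) on D(W)={2,5,6,7} D(Y)={2,3,4,5} D(X)={2,3,4,5}: W {2,5,6,7}->{2}; Y {2,3,4,5}->{2,3}; X {2,3,4,5}->{4,5} => REVISION
Constraint 4 (W < X) on D(W)={2} D(X)={4,5}: no change => not a revision
Total revisions = 2

Answer: 2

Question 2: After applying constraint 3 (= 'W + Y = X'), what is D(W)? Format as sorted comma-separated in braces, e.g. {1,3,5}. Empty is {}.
Answer: {2}

Derivation:
Constraint 1 (Y + X = Z) on D(Y)={2,3,4,5,6} D(X)={2,3,4,5,6,7} D(Z)={2,4,5,6,7}: Y {2,3,4,5,6}->{2,3,4,5}; X {2,3,4,5,6,7}->{2,3,4,5}; Z {2,4,5,6,7}->{4,5,6,7}
Constraint 2 (Z != W) on D(Z)={4,5,6,7} D(W)={2,5,6,7}: no change
Constraint 3 (W + Y = X) on D(W)={2,5,6,7} D(Y)={2,3,4,5} D(X)={2,3,4,5}: W {2,5,6,7}->{2}; Y {2,3,4,5}->{2,3}; X {2,3,4,5}->{4,5}
So after constraint 3: D(W) = {2}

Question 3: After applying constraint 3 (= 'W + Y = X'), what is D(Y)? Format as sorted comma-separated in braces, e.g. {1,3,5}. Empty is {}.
Answer: {2,3}

Derivation:
Constraint 1 (Y + X = Z) on D(Y)={2,3,4,5,6} D(X)={2,3,4,5,6,7} D(Z)={2,4,5,6,7}: Y {2,3,4,5,6}->{2,3,4,5}; X {2,3,4,5,6,7}->{2,3,4,5}; Z {2,4,5,6,7}->{4,5,6,7}
Constraint 2 (Z != W) on D(Z)={4,5,6,7} D(W)={2,5,6,7}: no change
Constraint 3 (W + Y = X) on D(W)={2,5,6,7} D(Y)={2,3,4,5} D(X)={2,3,4,5}: W {2,5,6,7}->{2}; Y {2,3,4,5}->{2,3}; X {2,3,4,5}->{4,5}
So after constraint 3: D(Y) = {2,3}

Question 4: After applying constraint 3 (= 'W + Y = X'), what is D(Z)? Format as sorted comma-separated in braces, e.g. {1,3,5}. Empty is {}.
Constraint 1 (Y + X = Z) on D(Y)={2,3,4,5,6} D(X)={2,3,4,5,6,7} D(Z)={2,4,5,6,7}: Y {2,3,4,5,6}->{2,3,4,5}; X {2,3,4,5,6,7}->{2,3,4,5}; Z {2,4,5,6,7}->{4,5,6,7}
Constraint 2 (Z != W) on D(Z)={4,5,6,7} D(W)={2,5,6,7}: no change
Constraint 3 (W + Y = X) on D(W)={2,5,6,7} D(Y)={2,3,4,5} D(X)={2,3,4,5}: W {2,5,6,7}->{2}; Y {2,3,4,5}->{2,3}; X {2,3,4,5}->{4,5}
So after constraint 3: D(Z) = {4,5,6,7}

Answer: {4,5,6,7}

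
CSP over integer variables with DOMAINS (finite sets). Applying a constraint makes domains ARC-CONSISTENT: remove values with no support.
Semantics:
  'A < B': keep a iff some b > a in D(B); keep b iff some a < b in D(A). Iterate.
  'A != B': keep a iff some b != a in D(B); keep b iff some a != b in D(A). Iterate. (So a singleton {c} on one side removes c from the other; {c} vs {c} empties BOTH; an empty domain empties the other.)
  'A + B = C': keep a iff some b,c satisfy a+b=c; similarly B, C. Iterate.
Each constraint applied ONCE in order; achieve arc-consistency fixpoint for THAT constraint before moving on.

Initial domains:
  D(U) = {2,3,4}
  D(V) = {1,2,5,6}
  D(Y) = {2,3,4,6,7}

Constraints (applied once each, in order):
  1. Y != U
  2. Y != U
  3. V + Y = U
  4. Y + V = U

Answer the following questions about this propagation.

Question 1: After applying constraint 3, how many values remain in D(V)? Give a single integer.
Constraint 1 (Y != U) on D(Y)={2,3,4,6,7} D(U)={2,3,4}: no change
Constraint 2 (Y != U) on D(Y)={2,3,4,6,7} D(U)={2,3,4}: no change
Constraint 3 (V + Y = U) on D(V)={1,2,5,6} D(Y)={2,3,4,6,7} D(U)={2,3,4}: V {1,2,5,6}->{1,2}; Y {2,3,4,6,7}->{2,3}; U {2,3,4}->{3,4}
So after constraint 3: D(V)={1,2}, size = 2

Answer: 2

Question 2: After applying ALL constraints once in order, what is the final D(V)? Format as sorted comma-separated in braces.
Constraint 1 (Y != U) on D(Y)={2,3,4,6,7} D(U)={2,3,4}: no change
Constraint 2 (Y != U) on D(Y)={2,3,4,6,7} D(U)={2,3,4}: no change
Constraint 3 (V + Y = U) on D(V)={1,2,5,6} D(Y)={2,3,4,6,7} D(U)={2,3,4}: V {1,2,5,6}->{1,2}; Y {2,3,4,6,7}->{2,3}; U {2,3,4}->{3,4}
Constraint 4 (Y + V = U) on D(Y)={2,3} D(V)={1,2} D(U)={3,4}: no change
So after all 4 constraints: D(V) = {1,2}

Answer: {1,2}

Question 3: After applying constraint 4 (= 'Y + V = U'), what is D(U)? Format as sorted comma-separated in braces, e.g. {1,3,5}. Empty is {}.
Constraint 1 (Y != U) on D(Y)={2,3,4,6,7} D(U)={2,3,4}: no change
Constraint 2 (Y != U) on D(Y)={2,3,4,6,7} D(U)={2,3,4}: no change
Constraint 3 (V + Y = U) on D(V)={1,2,5,6} D(Y)={2,3,4,6,7} D(U)={2,3,4}: V {1,2,5,6}->{1,2}; Y {2,3,4,6,7}->{2,3}; U {2,3,4}->{3,4}
Constraint 4 (Y + V = U) on D(Y)={2,3} D(V)={1,2} D(U)={3,4}: no change
So after constraint 4: D(U) = {3,4}

Answer: {3,4}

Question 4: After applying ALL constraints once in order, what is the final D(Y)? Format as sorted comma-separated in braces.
Constraint 1 (Y != U) on D(Y)={2,3,4,6,7} D(U)={2,3,4}: no change
Constraint 2 (Y != U) on D(Y)={2,3,4,6,7} D(U)={2,3,4}: no change
Constraint 3 (V + Y = U) on D(V)={1,2,5,6} D(Y)={2,3,4,6,7} D(U)={2,3,4}: V {1,2,5,6}->{1,2}; Y {2,3,4,6,7}->{2,3}; U {2,3,4}->{3,4}
Constraint 4 (Y + V = U) on D(Y)={2,3} D(V)={1,2} D(U)={3,4}: no change
So after all 4 constraints: D(Y) = {2,3}

Answer: {2,3}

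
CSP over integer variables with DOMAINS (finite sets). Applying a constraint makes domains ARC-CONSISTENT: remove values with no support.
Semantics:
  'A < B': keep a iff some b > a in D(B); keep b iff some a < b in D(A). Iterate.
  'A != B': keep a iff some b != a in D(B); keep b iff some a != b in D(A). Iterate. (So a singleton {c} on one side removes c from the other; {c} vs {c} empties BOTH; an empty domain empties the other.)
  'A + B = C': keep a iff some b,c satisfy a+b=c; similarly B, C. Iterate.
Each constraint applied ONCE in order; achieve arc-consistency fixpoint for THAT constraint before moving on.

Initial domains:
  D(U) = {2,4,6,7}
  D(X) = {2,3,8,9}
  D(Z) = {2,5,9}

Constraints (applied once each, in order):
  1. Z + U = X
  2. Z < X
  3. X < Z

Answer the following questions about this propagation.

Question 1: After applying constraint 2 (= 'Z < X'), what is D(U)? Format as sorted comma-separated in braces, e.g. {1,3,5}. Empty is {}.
Constraint 1 (Z + U = X) on D(Z)={2,5,9} D(U)={2,4,6,7} D(X)={2,3,8,9}: Z {2,5,9}->{2,5}; U {2,4,6,7}->{4,6,7}; X {2,3,8,9}->{8,9}
Constraint 2 (Z < X) on D(Z)={2,5} D(X)={8,9}: no change
So after constraint 2: D(U) = {4,6,7}

Answer: {4,6,7}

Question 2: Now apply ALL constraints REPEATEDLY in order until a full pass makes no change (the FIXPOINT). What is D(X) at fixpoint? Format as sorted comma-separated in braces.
pass 0 (initial): D(X)={2,3,8,9}
pass 1: U {2,4,6,7}->{4,6,7}; X {2,3,8,9}->{}; Z {2,5,9}->{}
pass 2: U {4,6,7}->{}
pass 3: no change
Fixpoint after 3 passes: D(X) = {}

Answer: {}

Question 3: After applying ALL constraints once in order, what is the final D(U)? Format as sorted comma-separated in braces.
Constraint 1 (Z + U = X) on D(Z)={2,5,9} D(U)={2,4,6,7} D(X)={2,3,8,9}: Z {2,5,9}->{2,5}; U {2,4,6,7}->{4,6,7}; X {2,3,8,9}->{8,9}
Constraint 2 (Z < X) on D(Z)={2,5} D(X)={8,9}: no change
Constraint 3 (X < Z) on D(X)={8,9} D(Z)={2,5}: X {8,9}->{}; Z {2,5}->{}
So after all 3 constraints: D(U) = {4,6,7}

Answer: {4,6,7}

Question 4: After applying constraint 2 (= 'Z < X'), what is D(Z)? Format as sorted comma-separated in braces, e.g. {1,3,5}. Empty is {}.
Constraint 1 (Z + U = X) on D(Z)={2,5,9} D(U)={2,4,6,7} D(X)={2,3,8,9}: Z {2,5,9}->{2,5}; U {2,4,6,7}->{4,6,7}; X {2,3,8,9}->{8,9}
Constraint 2 (Z < X) on D(Z)={2,5} D(X)={8,9}: no change
So after constraint 2: D(Z) = {2,5}

Answer: {2,5}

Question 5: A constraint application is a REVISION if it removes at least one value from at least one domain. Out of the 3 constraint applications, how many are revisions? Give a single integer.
Answer: 2

Derivation:
Constraint 1 (Z + U = X) on D(Z)={2,5,9} D(U)={2,4,6,7} D(X)={2,3,8,9}: Z {2,5,9}->{2,5}; U {2,4,6,7}->{4,6,7}; X {2,3,8,9}->{8,9} => REVISION
Constraint 2 (Z < X) on D(Z)={2,5} D(X)={8,9}: no change => not a revision
Constraint 3 (X < Z) on D(X)={8,9} D(Z)={2,5}: X {8,9}->{}; Z {2,5}->{} => REVISION
Total revisions = 2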